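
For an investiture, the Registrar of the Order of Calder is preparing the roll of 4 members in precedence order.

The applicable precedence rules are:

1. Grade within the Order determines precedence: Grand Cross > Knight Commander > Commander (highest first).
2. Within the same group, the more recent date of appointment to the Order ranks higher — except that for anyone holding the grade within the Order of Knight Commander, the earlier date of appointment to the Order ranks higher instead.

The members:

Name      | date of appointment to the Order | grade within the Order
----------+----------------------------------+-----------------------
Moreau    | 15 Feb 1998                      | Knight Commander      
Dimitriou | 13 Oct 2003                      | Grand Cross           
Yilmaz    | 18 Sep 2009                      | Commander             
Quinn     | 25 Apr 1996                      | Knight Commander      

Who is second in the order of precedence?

By grade within the Order: Dimitriou (Grand Cross); then Quinn and Moreau (Knight Commander); then Yilmaz (Commander).
Among Quinn and Moreau, by date of appointment to the Order (earlier first) (reversed rule for this group): Quinn (25 Apr 1996) before Moreau (15 Feb 1998).
Order: Dimitriou, Quinn, Moreau, Yilmaz.

Quinn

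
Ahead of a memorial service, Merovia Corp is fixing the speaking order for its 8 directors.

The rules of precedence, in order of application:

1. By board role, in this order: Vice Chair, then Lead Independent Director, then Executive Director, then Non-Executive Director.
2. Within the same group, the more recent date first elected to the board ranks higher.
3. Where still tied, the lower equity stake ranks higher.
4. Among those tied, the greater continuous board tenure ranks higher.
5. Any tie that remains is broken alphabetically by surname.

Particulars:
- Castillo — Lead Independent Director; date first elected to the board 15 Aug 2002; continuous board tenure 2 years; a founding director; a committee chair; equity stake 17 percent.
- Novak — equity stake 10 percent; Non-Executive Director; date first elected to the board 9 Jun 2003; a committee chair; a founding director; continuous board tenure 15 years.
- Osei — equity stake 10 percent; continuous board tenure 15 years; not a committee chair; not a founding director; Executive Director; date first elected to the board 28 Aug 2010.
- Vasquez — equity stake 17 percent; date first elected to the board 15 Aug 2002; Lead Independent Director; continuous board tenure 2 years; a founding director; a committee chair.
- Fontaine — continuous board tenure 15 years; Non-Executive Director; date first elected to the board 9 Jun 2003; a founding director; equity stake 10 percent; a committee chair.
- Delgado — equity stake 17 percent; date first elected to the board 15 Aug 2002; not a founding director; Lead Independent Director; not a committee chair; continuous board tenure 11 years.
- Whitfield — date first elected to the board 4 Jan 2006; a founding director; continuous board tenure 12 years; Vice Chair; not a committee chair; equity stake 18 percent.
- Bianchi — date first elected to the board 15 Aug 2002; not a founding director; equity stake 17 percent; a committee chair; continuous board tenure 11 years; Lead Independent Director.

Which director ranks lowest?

By board role: Whitfield (Vice Chair); then Bianchi, Delgado, Castillo and Vasquez (Lead Independent Director); then Osei (Executive Director); then Fontaine and Novak (Non-Executive Director).
Bianchi, Delgado, Castillo and Vasquez all have date first elected to the board 15 Aug 2002, so the next rule applies.
Bianchi, Delgado, Castillo and Vasquez all have equity stake 17 percent, so the next rule applies.
Among Bianchi, Delgado, Castillo and Vasquez, by continuous board tenure (higher first): Bianchi and Delgado (11 years) before Castillo and Vasquez (2 years).
Among Bianchi and Delgado, alphabetically by surname: Bianchi before Delgado.
Among Castillo and Vasquez, alphabetically by surname: Castillo before Vasquez.
Fontaine and Novak both have date first elected to the board 9 Jun 2003, so the next rule applies.
Fontaine and Novak both have equity stake 10 percent, so the next rule applies.
Fontaine and Novak both have continuous board tenure 15 years, so the next rule applies.
Among Fontaine and Novak, alphabetically by surname: Fontaine before Novak.
Order: Whitfield, Bianchi, Delgado, Castillo, Vasquez, Osei, Fontaine, Novak.

Novak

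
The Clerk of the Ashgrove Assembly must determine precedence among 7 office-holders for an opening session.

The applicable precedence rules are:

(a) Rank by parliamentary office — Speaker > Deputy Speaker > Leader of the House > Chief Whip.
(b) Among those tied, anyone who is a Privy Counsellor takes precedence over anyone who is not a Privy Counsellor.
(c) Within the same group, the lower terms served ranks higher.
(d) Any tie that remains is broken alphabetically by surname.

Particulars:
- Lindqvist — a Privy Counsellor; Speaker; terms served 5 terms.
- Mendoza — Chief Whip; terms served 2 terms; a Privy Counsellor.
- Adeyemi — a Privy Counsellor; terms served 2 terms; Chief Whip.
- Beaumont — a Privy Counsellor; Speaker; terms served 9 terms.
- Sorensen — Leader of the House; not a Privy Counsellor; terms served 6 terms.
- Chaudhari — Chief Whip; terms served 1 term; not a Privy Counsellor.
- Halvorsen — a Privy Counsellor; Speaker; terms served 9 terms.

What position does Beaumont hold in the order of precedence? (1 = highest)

By parliamentary office: Lindqvist, Beaumont and Halvorsen (Speaker); then Sorensen (Leader of the House); then Adeyemi, Mendoza and Chaudhari (Chief Whip).
Lindqvist, Beaumont and Halvorsen are each a Privy Counsellor, so the next rule applies.
Among Lindqvist, Beaumont and Halvorsen, by terms served (lower first): Lindqvist (5 terms) before Beaumont and Halvorsen (9 terms).
Among Beaumont and Halvorsen, alphabetically by surname: Beaumont before Halvorsen.
Among Adeyemi, Mendoza and Chaudhari, a Privy Counsellor before not a Privy Counsellor: Adeyemi and Mendoza (a Privy Counsellor) before Chaudhari (not a Privy Counsellor).
Adeyemi and Mendoza both have terms served 2 terms, so the next rule applies.
Among Adeyemi and Mendoza, alphabetically by surname: Adeyemi before Mendoza.
Order: Lindqvist, Beaumont, Halvorsen, Sorensen, Adeyemi, Mendoza, Chaudhari. So position 2.

2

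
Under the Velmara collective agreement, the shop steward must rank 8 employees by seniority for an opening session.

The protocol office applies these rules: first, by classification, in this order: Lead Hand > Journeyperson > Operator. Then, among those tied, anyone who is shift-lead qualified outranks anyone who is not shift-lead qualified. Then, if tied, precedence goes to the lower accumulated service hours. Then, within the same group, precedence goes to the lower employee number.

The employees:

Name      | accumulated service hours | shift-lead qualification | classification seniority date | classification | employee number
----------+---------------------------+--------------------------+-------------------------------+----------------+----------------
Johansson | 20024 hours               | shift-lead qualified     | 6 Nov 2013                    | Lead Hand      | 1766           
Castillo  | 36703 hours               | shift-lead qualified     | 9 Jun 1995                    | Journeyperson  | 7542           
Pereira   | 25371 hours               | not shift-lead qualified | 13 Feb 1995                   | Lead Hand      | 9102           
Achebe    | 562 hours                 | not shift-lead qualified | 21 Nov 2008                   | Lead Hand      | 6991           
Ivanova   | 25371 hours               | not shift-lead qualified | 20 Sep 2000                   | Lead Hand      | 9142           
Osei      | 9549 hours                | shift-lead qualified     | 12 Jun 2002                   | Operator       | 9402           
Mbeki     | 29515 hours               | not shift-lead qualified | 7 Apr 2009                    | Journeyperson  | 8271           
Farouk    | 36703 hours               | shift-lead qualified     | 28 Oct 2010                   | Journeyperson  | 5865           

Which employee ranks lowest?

By classification: Johansson, Achebe, Pereira and Ivanova (Lead Hand); then Farouk, Castillo and Mbeki (Journeyperson); then Osei (Operator).
Among Johansson, Achebe, Pereira and Ivanova, shift-lead qualified before not shift-lead qualified: Johansson (shift-lead qualified) before Achebe, Pereira and Ivanova (not shift-lead qualified).
Among Achebe, Pereira and Ivanova, by accumulated service hours (lower first): Achebe (562 hours) before Pereira and Ivanova (25371 hours).
Among Pereira and Ivanova, by employee number (lower first): Pereira (9102) before Ivanova (9142).
Among Farouk, Castillo and Mbeki, shift-lead qualified before not shift-lead qualified: Farouk and Castillo (shift-lead qualified) before Mbeki (not shift-lead qualified).
Farouk and Castillo both have accumulated service hours 36703 hours, so the next rule applies.
Among Farouk and Castillo, by employee number (lower first): Farouk (5865) before Castillo (7542).
Order: Johansson, Achebe, Pereira, Ivanova, Farouk, Castillo, Mbeki, Osei.

Osei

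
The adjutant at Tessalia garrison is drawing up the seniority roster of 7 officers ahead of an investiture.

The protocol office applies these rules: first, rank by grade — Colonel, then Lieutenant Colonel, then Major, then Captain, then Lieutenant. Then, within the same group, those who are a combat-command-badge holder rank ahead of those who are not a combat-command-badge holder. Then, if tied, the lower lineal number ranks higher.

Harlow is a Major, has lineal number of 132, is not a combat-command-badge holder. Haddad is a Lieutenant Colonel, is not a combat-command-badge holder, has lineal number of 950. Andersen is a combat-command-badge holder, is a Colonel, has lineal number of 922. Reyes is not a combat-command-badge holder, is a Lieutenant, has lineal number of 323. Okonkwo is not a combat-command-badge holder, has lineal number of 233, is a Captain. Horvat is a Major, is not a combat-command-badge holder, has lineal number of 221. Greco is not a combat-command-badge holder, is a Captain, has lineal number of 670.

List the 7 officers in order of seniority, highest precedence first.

By grade: Andersen (Colonel); then Haddad (Lieutenant Colonel); then Harlow and Horvat (Major); then Okonkwo and Greco (Captain); then Reyes (Lieutenant).
Harlow and Horvat are each not a combat-command-badge holder, so the next rule applies.
Among Harlow and Horvat, by lineal number (lower first): Harlow (132) before Horvat (221).
Okonkwo and Greco are each not a combat-command-badge holder, so the next rule applies.
Among Okonkwo and Greco, by lineal number (lower first): Okonkwo (233) before Greco (670).
Full order: Andersen, Haddad, Harlow, Horvat, Okonkwo, Greco, Reyes.

Andersen, Haddad, Harlow, Horvat, Okonkwo, Greco, Reyes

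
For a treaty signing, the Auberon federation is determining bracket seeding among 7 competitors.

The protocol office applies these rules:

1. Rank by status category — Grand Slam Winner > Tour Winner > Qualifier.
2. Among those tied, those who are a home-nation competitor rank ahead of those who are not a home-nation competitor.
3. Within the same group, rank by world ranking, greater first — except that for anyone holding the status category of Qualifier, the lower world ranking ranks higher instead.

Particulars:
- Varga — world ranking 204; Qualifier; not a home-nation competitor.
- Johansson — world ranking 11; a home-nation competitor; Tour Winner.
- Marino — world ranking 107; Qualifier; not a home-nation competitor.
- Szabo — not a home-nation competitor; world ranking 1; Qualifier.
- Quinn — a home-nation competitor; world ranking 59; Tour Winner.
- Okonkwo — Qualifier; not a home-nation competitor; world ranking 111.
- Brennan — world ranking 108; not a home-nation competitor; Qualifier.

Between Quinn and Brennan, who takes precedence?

Quinn

By status category: Quinn and Johansson (Tour Winner); then Szabo, Marino, Brennan, Okonkwo and Varga (Qualifier).
Quinn and Johansson are each a home-nation competitor, so the next rule applies.
Among Quinn and Johansson, by world ranking (higher first): Quinn (59) before Johansson (11).
Szabo, Marino, Brennan, Okonkwo and Varga are each not a home-nation competitor, so the next rule applies.
Among Szabo, Marino, Brennan, Okonkwo and Varga, by world ranking (lower first) (reversed rule for this group): Szabo (1) before Marino (107) before Brennan (108) before Okonkwo (111) before Varga (204).
So Quinn takes precedence.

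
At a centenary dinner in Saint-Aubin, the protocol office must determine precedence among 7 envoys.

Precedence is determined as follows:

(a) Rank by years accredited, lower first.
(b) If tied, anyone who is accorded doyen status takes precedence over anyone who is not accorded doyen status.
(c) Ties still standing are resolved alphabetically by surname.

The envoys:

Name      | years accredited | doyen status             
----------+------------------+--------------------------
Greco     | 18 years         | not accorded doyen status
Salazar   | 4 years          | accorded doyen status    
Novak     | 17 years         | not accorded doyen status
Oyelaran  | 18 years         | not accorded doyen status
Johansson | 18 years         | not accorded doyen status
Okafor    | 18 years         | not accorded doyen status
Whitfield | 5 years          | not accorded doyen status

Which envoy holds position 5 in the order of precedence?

Johansson

By years accredited (lower first): Salazar (4 years); then Whitfield (5 years); then Novak (17 years); then Greco, Johansson, Okafor and Oyelaran (each 18 years).
Greco, Johansson, Okafor and Oyelaran are each not accorded doyen status, so the next rule applies.
Among Greco, Johansson, Okafor and Oyelaran, alphabetically by surname: Greco before Johansson before Okafor before Oyelaran.
Order: Salazar, Whitfield, Novak, Greco, Johansson, Okafor, Oyelaran.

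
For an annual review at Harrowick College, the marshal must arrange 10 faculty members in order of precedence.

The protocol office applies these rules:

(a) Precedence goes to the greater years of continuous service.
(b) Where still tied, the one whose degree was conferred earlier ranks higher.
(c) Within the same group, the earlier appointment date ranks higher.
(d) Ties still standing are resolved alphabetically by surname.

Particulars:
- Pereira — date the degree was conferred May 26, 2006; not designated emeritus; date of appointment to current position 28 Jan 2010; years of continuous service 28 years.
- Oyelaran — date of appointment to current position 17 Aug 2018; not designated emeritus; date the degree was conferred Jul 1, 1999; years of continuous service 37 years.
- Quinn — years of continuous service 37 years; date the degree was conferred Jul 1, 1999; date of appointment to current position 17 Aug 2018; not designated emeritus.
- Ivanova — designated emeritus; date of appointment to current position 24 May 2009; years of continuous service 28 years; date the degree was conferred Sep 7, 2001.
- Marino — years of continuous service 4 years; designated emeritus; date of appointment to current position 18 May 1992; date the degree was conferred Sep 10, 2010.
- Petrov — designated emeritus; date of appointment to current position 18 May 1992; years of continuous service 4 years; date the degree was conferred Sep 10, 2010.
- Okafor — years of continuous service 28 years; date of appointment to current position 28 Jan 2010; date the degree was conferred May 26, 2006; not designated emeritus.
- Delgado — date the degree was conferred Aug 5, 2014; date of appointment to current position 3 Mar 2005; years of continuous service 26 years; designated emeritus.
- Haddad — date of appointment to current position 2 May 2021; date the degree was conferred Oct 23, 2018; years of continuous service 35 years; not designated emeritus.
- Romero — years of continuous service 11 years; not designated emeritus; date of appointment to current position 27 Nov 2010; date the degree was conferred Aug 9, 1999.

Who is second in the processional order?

By years of continuous service (higher first): Oyelaran and Quinn (both 37 years); then Haddad (35 years); then Ivanova, Okafor and Pereira (each 28 years); then Delgado (26 years); then Romero (11 years); then Marino and Petrov (both 4 years).
Oyelaran and Quinn both have date the degree was conferred Jul 1, 1999, so the next rule applies.
Oyelaran and Quinn both have date of appointment to current position 17 Aug 2018, so the next rule applies.
Among Oyelaran and Quinn, alphabetically by surname: Oyelaran before Quinn.
Among Ivanova, Okafor and Pereira, by date the degree was conferred (earlier first): Ivanova (Sep 7, 2001) before Okafor and Pereira (May 26, 2006).
Okafor and Pereira both have date of appointment to current position 28 Jan 2010, so the next rule applies.
Among Okafor and Pereira, alphabetically by surname: Okafor before Pereira.
Marino and Petrov both have date the degree was conferred Sep 10, 2010, so the next rule applies.
Marino and Petrov both have date of appointment to current position 18 May 1992, so the next rule applies.
Among Marino and Petrov, alphabetically by surname: Marino before Petrov.
Order: Oyelaran, Quinn, Haddad, Ivanova, Okafor, Pereira, Delgado, Romero, Marino, Petrov.

Quinn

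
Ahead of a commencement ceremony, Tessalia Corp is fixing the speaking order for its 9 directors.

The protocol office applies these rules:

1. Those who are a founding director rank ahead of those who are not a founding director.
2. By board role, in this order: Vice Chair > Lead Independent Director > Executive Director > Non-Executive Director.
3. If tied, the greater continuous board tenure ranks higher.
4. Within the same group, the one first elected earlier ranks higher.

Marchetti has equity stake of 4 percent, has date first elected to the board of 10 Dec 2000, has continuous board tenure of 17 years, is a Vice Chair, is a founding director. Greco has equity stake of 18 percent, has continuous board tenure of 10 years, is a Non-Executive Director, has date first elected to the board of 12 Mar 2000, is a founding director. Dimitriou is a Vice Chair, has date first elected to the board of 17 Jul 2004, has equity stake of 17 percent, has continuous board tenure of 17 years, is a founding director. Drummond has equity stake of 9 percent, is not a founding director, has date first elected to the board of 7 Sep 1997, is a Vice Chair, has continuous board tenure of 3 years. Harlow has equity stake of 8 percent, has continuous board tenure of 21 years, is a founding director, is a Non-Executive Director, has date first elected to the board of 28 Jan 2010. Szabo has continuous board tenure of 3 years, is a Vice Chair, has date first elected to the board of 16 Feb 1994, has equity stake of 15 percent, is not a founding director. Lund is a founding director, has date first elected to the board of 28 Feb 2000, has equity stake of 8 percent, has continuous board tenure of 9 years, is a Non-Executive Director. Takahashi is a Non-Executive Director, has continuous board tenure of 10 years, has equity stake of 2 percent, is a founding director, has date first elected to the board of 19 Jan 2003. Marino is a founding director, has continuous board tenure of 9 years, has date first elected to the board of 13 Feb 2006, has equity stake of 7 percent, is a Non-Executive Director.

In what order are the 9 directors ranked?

By the first rule: Marchetti, Dimitriou, Harlow, Greco, Takahashi, Lund and Marino (each a founding director); then Szabo and Drummond (both not a founding director).
Among Marchetti, Dimitriou, Harlow, Greco, Takahashi, Lund and Marino, by board role: Marchetti and Dimitriou (Vice Chair) before Harlow, Greco, Takahashi, Lund and Marino (Non-Executive Director).
Marchetti and Dimitriou both have continuous board tenure 17 years, so the next rule applies.
Among Marchetti and Dimitriou, by date first elected to the board (earlier first): Marchetti (10 Dec 2000) before Dimitriou (17 Jul 2004).
Among Harlow, Greco, Takahashi, Lund and Marino, by continuous board tenure (higher first): Harlow (21 years) before Greco and Takahashi (10 years) before Lund and Marino (9 years).
Among Greco and Takahashi, by date first elected to the board (earlier first): Greco (12 Mar 2000) before Takahashi (19 Jan 2003).
Among Lund and Marino, by date first elected to the board (earlier first): Lund (28 Feb 2000) before Marino (13 Feb 2006).
Szabo and Drummond are each Vice Chair, so the next rule applies.
Szabo and Drummond both have continuous board tenure 3 years, so the next rule applies.
Among Szabo and Drummond, by date first elected to the board (earlier first): Szabo (16 Feb 1994) before Drummond (7 Sep 1997).
Full order: Marchetti, Dimitriou, Harlow, Greco, Takahashi, Lund, Marino, Szabo, Drummond.

Marchetti, Dimitriou, Harlow, Greco, Takahashi, Lund, Marino, Szabo, Drummond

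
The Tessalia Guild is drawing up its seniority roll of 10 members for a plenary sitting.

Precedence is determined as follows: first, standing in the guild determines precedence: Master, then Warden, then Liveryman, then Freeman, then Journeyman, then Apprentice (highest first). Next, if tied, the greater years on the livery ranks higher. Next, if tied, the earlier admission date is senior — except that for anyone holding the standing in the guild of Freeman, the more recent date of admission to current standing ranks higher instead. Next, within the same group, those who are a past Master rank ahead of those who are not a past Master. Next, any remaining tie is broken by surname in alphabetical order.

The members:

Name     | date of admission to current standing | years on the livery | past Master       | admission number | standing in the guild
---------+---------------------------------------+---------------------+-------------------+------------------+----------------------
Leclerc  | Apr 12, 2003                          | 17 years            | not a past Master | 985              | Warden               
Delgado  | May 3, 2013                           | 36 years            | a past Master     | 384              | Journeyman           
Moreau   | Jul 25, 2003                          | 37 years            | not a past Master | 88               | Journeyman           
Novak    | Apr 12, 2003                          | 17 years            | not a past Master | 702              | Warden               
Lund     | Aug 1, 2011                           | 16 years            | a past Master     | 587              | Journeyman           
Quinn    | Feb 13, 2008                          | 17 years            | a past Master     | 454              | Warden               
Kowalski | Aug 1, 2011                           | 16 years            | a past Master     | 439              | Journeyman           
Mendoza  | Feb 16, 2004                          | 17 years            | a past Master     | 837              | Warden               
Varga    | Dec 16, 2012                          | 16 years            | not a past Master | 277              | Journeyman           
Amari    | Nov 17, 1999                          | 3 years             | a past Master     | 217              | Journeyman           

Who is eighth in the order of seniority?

Lund

By standing in the guild: Leclerc, Novak, Mendoza and Quinn (Warden); then Moreau, Delgado, Kowalski, Lund, Varga and Amari (Journeyman).
Leclerc, Novak, Mendoza and Quinn all have years on the livery 17 years, so the next rule applies.
Among Leclerc, Novak, Mendoza and Quinn, by date of admission to current standing (earlier first): Leclerc and Novak (Apr 12, 2003) before Mendoza (Feb 16, 2004) before Quinn (Feb 13, 2008).
Leclerc and Novak are each not a past Master, so the next rule applies.
Among Leclerc and Novak, alphabetically by surname: Leclerc before Novak.
Among Moreau, Delgado, Kowalski, Lund, Varga and Amari, by years on the livery (higher first): Moreau (37 years) before Delgado (36 years) before Kowalski, Lund and Varga (16 years) before Amari (3 years).
Among Kowalski, Lund and Varga, by date of admission to current standing (earlier first): Kowalski and Lund (Aug 1, 2011) before Varga (Dec 16, 2012).
Kowalski and Lund are each a past Master, so the next rule applies.
Among Kowalski and Lund, alphabetically by surname: Kowalski before Lund.
Order: Leclerc, Novak, Mendoza, Quinn, Moreau, Delgado, Kowalski, Lund, Varga, Amari.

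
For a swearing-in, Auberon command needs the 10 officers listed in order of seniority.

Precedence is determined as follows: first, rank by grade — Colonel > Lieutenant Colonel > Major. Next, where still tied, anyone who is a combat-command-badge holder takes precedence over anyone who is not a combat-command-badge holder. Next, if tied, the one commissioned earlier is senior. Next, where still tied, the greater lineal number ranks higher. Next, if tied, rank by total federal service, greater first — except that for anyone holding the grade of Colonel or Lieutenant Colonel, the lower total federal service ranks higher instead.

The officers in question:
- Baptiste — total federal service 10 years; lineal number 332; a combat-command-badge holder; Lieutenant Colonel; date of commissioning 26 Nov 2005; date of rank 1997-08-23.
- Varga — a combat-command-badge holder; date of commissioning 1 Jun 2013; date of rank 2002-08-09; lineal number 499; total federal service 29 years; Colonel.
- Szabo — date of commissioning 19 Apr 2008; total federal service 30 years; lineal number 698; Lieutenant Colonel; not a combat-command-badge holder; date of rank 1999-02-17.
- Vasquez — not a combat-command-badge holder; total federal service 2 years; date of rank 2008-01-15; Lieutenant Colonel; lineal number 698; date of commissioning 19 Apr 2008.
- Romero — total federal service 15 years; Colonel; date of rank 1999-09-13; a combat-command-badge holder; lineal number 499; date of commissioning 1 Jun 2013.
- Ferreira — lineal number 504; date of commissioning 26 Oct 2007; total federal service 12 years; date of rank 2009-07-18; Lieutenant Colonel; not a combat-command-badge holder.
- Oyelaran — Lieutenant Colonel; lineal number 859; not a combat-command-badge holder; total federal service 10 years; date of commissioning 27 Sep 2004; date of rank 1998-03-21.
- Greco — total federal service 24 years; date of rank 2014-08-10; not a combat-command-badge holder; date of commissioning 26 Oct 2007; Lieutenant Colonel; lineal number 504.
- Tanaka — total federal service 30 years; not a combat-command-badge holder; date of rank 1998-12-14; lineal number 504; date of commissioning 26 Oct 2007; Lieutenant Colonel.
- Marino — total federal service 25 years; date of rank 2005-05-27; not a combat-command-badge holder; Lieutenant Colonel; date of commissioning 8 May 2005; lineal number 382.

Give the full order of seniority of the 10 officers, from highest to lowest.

By grade: Romero and Varga (Colonel); then Baptiste, Oyelaran, Marino, Ferreira, Greco, Tanaka, Vasquez and Szabo (Lieutenant Colonel).
Romero and Varga are each a combat-command-badge holder, so the next rule applies.
Romero and Varga both have date of commissioning 1 Jun 2013, so the next rule applies.
Romero and Varga both have lineal number 499, so the next rule applies.
Among Romero and Varga, by total federal service (lower first) (reversed rule for this group): Romero (15 years) before Varga (29 years).
Among Baptiste, Oyelaran, Marino, Ferreira, Greco, Tanaka, Vasquez and Szabo, a combat-command-badge holder before not a combat-command-badge holder: Baptiste (a combat-command-badge holder) before Oyelaran, Marino, Ferreira, Greco, Tanaka, Vasquez and Szabo (not a combat-command-badge holder).
Among Oyelaran, Marino, Ferreira, Greco, Tanaka, Vasquez and Szabo, by date of commissioning (earlier first): Oyelaran (27 Sep 2004) before Marino (8 May 2005) before Ferreira, Greco and Tanaka (26 Oct 2007) before Vasquez and Szabo (19 Apr 2008).
Ferreira, Greco and Tanaka all have lineal number 504, so the next rule applies.
Among Ferreira, Greco and Tanaka, by total federal service (lower first) (reversed rule for this group): Ferreira (12 years) before Greco (24 years) before Tanaka (30 years).
Vasquez and Szabo both have lineal number 698, so the next rule applies.
Among Vasquez and Szabo, by total federal service (lower first) (reversed rule for this group): Vasquez (2 years) before Szabo (30 years).
Full order: Romero, Varga, Baptiste, Oyelaran, Marino, Ferreira, Greco, Tanaka, Vasquez, Szabo.

Romero, Varga, Baptiste, Oyelaran, Marino, Ferreira, Greco, Tanaka, Vasquez, Szabo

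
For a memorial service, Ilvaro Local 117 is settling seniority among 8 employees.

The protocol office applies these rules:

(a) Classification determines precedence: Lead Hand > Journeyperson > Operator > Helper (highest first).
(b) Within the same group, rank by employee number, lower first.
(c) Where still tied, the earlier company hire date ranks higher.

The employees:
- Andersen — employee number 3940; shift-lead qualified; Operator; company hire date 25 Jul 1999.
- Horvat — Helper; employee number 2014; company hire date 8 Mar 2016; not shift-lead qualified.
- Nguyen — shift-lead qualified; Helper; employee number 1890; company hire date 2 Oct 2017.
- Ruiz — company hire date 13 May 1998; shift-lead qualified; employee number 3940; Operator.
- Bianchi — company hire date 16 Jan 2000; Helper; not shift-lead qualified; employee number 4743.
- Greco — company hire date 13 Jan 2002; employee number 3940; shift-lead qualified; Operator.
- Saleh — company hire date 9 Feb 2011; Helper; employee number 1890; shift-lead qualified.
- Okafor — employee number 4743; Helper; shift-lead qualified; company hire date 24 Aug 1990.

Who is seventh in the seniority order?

By classification: Ruiz, Andersen and Greco (Operator); then Saleh, Nguyen, Horvat, Okafor and Bianchi (Helper).
Ruiz, Andersen and Greco all have employee number 3940, so the next rule applies.
Among Ruiz, Andersen and Greco, by company hire date (earlier first): Ruiz (13 May 1998) before Andersen (25 Jul 1999) before Greco (13 Jan 2002).
Among Saleh, Nguyen, Horvat, Okafor and Bianchi, by employee number (lower first): Saleh and Nguyen (1890) before Horvat (2014) before Okafor and Bianchi (4743).
Among Saleh and Nguyen, by company hire date (earlier first): Saleh (9 Feb 2011) before Nguyen (2 Oct 2017).
Among Okafor and Bianchi, by company hire date (earlier first): Okafor (24 Aug 1990) before Bianchi (16 Jan 2000).
Order: Ruiz, Andersen, Greco, Saleh, Nguyen, Horvat, Okafor, Bianchi.

Okafor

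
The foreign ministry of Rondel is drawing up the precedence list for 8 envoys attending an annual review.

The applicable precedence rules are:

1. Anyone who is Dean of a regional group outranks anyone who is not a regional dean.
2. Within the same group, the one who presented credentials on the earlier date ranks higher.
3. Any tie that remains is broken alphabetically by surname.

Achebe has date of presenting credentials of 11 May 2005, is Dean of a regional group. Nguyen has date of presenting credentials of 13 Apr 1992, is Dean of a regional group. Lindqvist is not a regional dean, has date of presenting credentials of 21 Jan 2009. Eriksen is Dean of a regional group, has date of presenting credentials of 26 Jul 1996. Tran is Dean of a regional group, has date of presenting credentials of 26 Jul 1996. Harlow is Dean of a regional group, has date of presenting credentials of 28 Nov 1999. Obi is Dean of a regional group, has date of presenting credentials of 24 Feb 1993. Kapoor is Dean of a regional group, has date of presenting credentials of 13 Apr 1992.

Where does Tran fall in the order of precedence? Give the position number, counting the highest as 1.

By the first rule: Kapoor, Nguyen, Obi, Eriksen, Tran, Harlow and Achebe (each Dean of a regional group); then Lindqvist (not a regional dean).
Among Kapoor, Nguyen, Obi, Eriksen, Tran, Harlow and Achebe, by date of presenting credentials (earlier first): Kapoor and Nguyen (13 Apr 1992) before Obi (24 Feb 1993) before Eriksen and Tran (26 Jul 1996) before Harlow (28 Nov 1999) before Achebe (11 May 2005).
Among Kapoor and Nguyen, alphabetically by surname: Kapoor before Nguyen.
Among Eriksen and Tran, alphabetically by surname: Eriksen before Tran.
Order: Kapoor, Nguyen, Obi, Eriksen, Tran, Harlow, Achebe, Lindqvist. So position 5.

5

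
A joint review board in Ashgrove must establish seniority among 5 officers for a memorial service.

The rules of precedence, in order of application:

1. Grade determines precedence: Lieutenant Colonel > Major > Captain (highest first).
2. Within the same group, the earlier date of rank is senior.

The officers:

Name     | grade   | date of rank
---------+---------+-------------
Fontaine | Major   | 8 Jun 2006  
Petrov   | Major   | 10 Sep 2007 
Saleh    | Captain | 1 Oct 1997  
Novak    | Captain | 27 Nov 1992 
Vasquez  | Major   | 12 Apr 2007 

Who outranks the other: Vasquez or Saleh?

By grade: Fontaine, Vasquez and Petrov (Major); then Novak and Saleh (Captain).
Among Fontaine, Vasquez and Petrov, by date of rank (earlier first): Fontaine (8 Jun 2006) before Vasquez (12 Apr 2007) before Petrov (10 Sep 2007).
Among Novak and Saleh, by date of rank (earlier first): Novak (27 Nov 1992) before Saleh (1 Oct 1997).
So Vasquez takes precedence.

Vasquez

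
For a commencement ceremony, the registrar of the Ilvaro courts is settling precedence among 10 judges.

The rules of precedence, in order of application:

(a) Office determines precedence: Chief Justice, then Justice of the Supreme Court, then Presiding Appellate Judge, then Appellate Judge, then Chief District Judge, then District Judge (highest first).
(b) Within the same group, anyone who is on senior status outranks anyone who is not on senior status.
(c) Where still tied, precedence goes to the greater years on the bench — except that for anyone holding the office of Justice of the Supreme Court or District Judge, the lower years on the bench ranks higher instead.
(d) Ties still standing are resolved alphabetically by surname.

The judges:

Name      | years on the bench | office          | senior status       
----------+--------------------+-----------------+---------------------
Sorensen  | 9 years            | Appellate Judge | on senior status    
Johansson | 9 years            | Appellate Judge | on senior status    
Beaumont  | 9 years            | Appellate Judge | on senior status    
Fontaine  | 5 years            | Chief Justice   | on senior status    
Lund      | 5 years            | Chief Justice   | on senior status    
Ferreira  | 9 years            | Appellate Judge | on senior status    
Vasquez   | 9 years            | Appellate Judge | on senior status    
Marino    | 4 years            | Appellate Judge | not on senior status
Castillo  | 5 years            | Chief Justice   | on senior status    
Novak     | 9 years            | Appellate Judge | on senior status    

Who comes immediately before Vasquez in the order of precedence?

By office: Castillo, Fontaine and Lund (Chief Justice); then Beaumont, Ferreira, Johansson, Novak, Sorensen, Vasquez and Marino (Appellate Judge).
Castillo, Fontaine and Lund are each on senior status, so the next rule applies.
Castillo, Fontaine and Lund all have years on the bench 5 years, so the next rule applies.
Among Castillo, Fontaine and Lund, alphabetically by surname: Castillo before Fontaine before Lund.
Among Beaumont, Ferreira, Johansson, Novak, Sorensen, Vasquez and Marino, on senior status before not on senior status: Beaumont, Ferreira, Johansson, Novak, Sorensen and Vasquez (on senior status) before Marino (not on senior status).
Beaumont, Ferreira, Johansson, Novak, Sorensen and Vasquez all have years on the bench 9 years, so the next rule applies.
Among Beaumont, Ferreira, Johansson, Novak, Sorensen and Vasquez, alphabetically by surname: Beaumont before Ferreira before Johansson before Novak before Sorensen before Vasquez.
Order: Castillo, Fontaine, Lund, Beaumont, Ferreira, Johansson, Novak, Sorensen, Vasquez, Marino.

Sorensen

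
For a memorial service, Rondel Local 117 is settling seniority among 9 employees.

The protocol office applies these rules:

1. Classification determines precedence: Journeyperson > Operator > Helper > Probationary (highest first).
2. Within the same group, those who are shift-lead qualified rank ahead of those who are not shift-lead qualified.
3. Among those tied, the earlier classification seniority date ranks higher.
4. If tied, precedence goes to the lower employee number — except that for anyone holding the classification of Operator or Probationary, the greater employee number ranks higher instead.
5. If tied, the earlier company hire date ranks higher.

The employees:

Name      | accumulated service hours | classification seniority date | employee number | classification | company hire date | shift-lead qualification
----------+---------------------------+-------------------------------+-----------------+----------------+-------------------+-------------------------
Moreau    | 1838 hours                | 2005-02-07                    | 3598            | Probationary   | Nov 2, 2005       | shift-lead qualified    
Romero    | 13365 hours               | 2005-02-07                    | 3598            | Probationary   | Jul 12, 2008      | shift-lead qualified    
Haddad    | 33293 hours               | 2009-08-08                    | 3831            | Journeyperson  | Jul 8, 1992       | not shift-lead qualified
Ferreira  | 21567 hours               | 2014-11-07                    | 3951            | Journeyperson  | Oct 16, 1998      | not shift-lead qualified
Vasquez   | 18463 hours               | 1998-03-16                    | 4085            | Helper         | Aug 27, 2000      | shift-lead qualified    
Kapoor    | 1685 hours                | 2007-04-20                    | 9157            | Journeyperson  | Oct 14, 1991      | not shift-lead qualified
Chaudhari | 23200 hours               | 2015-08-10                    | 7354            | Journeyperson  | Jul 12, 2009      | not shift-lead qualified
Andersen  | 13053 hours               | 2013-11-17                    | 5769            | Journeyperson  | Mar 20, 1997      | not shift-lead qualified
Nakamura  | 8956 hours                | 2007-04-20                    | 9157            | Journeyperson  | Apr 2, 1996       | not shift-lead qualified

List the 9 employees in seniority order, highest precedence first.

By classification: Kapoor, Nakamura, Haddad, Andersen, Ferreira and Chaudhari (Journeyperson); then Vasquez (Helper); then Moreau and Romero (Probationary).
Kapoor, Nakamura, Haddad, Andersen, Ferreira and Chaudhari are each not shift-lead qualified, so the next rule applies.
Among Kapoor, Nakamura, Haddad, Andersen, Ferreira and Chaudhari, by classification seniority date (earlier first): Kapoor and Nakamura (2007-04-20) before Haddad (2009-08-08) before Andersen (2013-11-17) before Ferreira (2014-11-07) before Chaudhari (2015-08-10).
Kapoor and Nakamura both have employee number 9157, so the next rule applies.
Among Kapoor and Nakamura, by company hire date (earlier first): Kapoor (Oct 14, 1991) before Nakamura (Apr 2, 1996).
Moreau and Romero are each shift-lead qualified, so the next rule applies.
Moreau and Romero both have classification seniority date 2005-02-07, so the next rule applies.
Moreau and Romero both have employee number 3598, so the next rule applies.
Among Moreau and Romero, by company hire date (earlier first): Moreau (Nov 2, 2005) before Romero (Jul 12, 2008).
Full order: Kapoor, Nakamura, Haddad, Andersen, Ferreira, Chaudhari, Vasquez, Moreau, Romero.

Kapoor, Nakamura, Haddad, Andersen, Ferreira, Chaudhari, Vasquez, Moreau, Romero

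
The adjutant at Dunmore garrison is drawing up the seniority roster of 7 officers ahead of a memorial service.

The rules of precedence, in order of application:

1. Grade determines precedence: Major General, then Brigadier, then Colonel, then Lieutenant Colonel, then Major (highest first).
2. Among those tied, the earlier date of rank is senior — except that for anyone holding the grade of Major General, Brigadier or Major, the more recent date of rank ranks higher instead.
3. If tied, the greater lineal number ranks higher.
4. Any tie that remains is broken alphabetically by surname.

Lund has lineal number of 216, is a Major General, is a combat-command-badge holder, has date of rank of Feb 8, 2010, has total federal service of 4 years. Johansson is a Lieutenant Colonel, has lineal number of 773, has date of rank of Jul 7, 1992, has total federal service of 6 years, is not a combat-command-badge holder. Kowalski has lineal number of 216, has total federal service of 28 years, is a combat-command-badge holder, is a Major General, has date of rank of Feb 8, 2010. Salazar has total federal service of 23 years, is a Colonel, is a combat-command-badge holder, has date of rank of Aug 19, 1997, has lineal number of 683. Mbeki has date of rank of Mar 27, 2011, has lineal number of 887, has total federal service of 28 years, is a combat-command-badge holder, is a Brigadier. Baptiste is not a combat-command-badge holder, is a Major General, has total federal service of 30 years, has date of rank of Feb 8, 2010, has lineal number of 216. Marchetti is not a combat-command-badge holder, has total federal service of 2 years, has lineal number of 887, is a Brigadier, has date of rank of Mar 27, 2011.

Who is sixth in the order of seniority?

Salazar

By grade: Baptiste, Kowalski and Lund (Major General); then Marchetti and Mbeki (Brigadier); then Salazar (Colonel); then Johansson (Lieutenant Colonel).
Baptiste, Kowalski and Lund all have date of rank Feb 8, 2010, so the next rule applies.
Baptiste, Kowalski and Lund all have lineal number 216, so the next rule applies.
Among Baptiste, Kowalski and Lund, alphabetically by surname: Baptiste before Kowalski before Lund.
Marchetti and Mbeki both have date of rank Mar 27, 2011, so the next rule applies.
Marchetti and Mbeki both have lineal number 887, so the next rule applies.
Among Marchetti and Mbeki, alphabetically by surname: Marchetti before Mbeki.
Order: Baptiste, Kowalski, Lund, Marchetti, Mbeki, Salazar, Johansson.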